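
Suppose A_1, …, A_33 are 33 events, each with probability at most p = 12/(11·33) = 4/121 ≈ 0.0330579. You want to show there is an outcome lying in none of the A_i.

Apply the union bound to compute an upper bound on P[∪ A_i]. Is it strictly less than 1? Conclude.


Union bound: P[∪_{i=1}^{33} A_i] ≤ Σ_i P[A_i] ≤ 33·p = 33·(4/121) = 12/11.
Numerically: 12/11 ≈ 1.0909091.
Is 12/11 < 1? NO.
Since the bound 12/11 is ≥ 1, the union bound is uninformative here; it does NOT by itself certify existence.

33·p = 12/11 ≈ 1.0909091; existence NOT certified by the union bound.


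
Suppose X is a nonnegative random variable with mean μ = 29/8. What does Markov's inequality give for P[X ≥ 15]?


μ = E[X] = 29/8, a = 15.
Markov: P[X ≥ 15] ≤ μ/a = (29/8)/15 = 29/120.
Numerically: ≈ 0.242.
(Since a = 15 > μ = 3.625, the bound 29/120 is < 1 and informative.)

P[X ≥ 15] ≤ 29/120 ≈ 0.242.


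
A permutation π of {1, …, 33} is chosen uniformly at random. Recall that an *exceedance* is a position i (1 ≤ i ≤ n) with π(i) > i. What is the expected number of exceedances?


Write X = Σ_{i=1}^{33} X_i, where X_i = 1_{π(i) > i}.
For each fixed i, π(i) is uniform over {1, …, 33} (marginal of a uniform permutation), so P[π(i) > i] = (n − i)/n. Summing: Σ_{i=1}^{33} (n − i)/n = (0 + 1 + … + 32)/33 = 33(33 − 1)/(2·33) = (33 − 1)/2.
Hence E[X] = Σ_{i=1}^{33} (33 − i)/33 = 16 ≈ 16.000.

E[X] = 16 = 16.000.


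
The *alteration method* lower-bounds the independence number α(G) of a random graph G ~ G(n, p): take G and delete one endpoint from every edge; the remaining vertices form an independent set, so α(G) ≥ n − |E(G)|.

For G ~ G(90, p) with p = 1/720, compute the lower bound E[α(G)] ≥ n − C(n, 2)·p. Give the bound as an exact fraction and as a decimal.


E[|E(G)|] = C(90, 2)·p = 4005 · (1/720) = 89/16.
E[α(G)] ≥ n − E[|E(G)|] = 90 − 89/16 = 1351/16.
Numerically: ≈ 84.437500.
(This is only a lower bound; the true E[α(G)] may be larger.)

E[α(G)] ≥ 1351/16 ≈ 84.437500.


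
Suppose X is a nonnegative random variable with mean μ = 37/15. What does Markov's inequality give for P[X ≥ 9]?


μ = E[X] = 37/15, a = 9.
Markov: P[X ≥ 9] ≤ μ/a = (37/15)/9 = 37/135.
Numerically: ≈ 0.274074.
(Since a = 9 > μ = 2.466667, the bound 37/135 is < 1 and informative.)

P[X ≥ 9] ≤ 37/135 ≈ 0.274074.


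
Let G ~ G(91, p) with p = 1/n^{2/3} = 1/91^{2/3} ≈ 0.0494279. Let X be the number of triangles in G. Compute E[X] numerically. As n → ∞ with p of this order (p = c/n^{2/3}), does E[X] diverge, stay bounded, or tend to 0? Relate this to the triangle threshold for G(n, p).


Number of potential triangles: C(91, 3) = 121485.
Each occurs with probability p³ ≈ (0.0494279)³ ≈ 1.20758363e-04.
By linearity: E[X] = C(91, 3)·p³ ≈ 121485 · 1.20758363e-04 ≈ 14.670330.
Since α = 2/3 < 1, p = c/n^{2/3} ≫ 1/n is above the triangle threshold p ~ 1/n. Asymptotically E[X] ~ (c³/6)·n^{3(1−α)} = (1³/6)·n^{1} → ∞; triangles are abundant w.h.p.

E[X] ≈ 14.670330; in regime p = Θ(1/n^{2/3}) E[X] diverges (above the triangle threshold p ~ 1/n).


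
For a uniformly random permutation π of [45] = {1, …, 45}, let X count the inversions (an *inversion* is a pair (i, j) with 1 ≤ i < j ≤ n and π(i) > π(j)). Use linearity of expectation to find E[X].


Write X = Σ X_I over the C(45, 2) = 990 pairs i < j, with X_I the indicator of one inversion.
There are 990 indicators.
For each fixed pair i < j, the values π(i) and π(j) are two distinct elements of {1, …, 45} in uniformly random order; by symmetry P[π(i) > π(j)] = 1/2.
By linearity: E[X] = 990 · (1/2) = C(45, 2) · (1/2) = 990/2 = 495 ≈ 495.0000.

E[X] = 495 = 495.0000.


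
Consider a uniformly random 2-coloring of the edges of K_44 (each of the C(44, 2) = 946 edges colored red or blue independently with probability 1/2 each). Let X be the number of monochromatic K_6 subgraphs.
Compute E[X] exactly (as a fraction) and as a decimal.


Let X = Σ_S X_S over the C(44, 6) = 7059052 subsets S of size 6, where X_S = 1 if the K_6 on S is monochromatic.
For a fixed S, the K_6 on S has C(6, 2) = 15 edges. P[all 15 edges red] = (1/2)^15, and likewise for blue, so P[monochromatic] = 2·(1/2)^15 = 2^{1 − 15} = 1/16384.
By linearity: E[X] = C(44, 6) · 2^{1 − 15} = 7059052 · 1/16384 = 1764763/4096.
Numerically: E[X] ≈ 430.850342.

E[X] = C(44,6)·2^(1−C(6,2)) = 1764763/4096 ≈ 430.850342.


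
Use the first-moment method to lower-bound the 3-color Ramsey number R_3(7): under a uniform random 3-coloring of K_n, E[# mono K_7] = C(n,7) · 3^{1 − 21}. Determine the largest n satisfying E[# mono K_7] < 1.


We need C(n, 7) · 3^{1 − 21} < 1, i.e. C(n, 7) < 3^{21 − 1} = 3486784401.
Check values of n near the boundary:
  n = 75: C(75, 7) = 1984829850; 1984829850 < 3486784401? YES
  n = 76: C(76, 7) = 2186189400; 2186189400 < 3486784401? YES
  n = 77: C(77, 7) = 2404808340; 2404808340 < 3486784401? YES
  n = 78: C(78, 7) = 2641902120; 2641902120 < 3486784401? YES
  n = 79: C(79, 7) = 2898753715; 2898753715 < 3486784401? YES
  n = 80: C(80, 7) = 3176716400; 3176716400 < 3486784401? YES
  n = 81: C(81, 7) = 3477216600; 3477216600 < 3486784401? YES
  n = 82: C(82, 7) = 3801756816; 3801756816 < 3486784401? NO
  n = 83: C(83, 7) = 4151918628; 4151918628 < 3486784401? NO
The largest n with C(n, 7) < 3486784401 is n = 81 (where E[X] = 42928600/43046721 ≈ 0.99726). Hence R_3(7) > 81, i.e. R_3(7) ≥ 82.

Largest n = 81; hence R_3(7) > 81.


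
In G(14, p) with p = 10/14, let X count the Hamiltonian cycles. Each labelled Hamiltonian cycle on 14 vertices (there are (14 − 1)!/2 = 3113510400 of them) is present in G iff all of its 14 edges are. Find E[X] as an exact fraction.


K_14 has (14 − 1)!/2 = 3113510400 labelled Hamiltonian cycles.
For each such Hamiltonian cycle H, let X_H = 1 if all 14 edges of H are present in G. Then P[X_H = 1] = p^{14} = (5/7)^{14} = 6103515625/678223072849.
By linearity of expectation: E[X] = Σ_H E[X_H] = 3113510400 · p^{14} = 3113510400 · 6103515625/678223072849 = 2714765625000000000/96889010407.
Numerically: E[X] ≈ 2.80193e+07.

E[X] = 3113510400 · (5/7)^{14} = 2714765625000000000/96889010407 ≈ 2.80193e+07.


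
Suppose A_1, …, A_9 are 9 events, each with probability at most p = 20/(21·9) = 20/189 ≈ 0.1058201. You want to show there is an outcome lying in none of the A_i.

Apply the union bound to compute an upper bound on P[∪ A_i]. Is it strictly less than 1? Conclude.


Union bound: P[∪_{i=1}^{9} A_i] ≤ Σ_i P[A_i] ≤ 9·p = 9·(20/189) = 20/21.
Numerically: 20/21 ≈ 0.9523810.
Is 20/21 < 1? YES.
Since P[∪ A_i] ≤ 20/21 < 1, the complement has P[∩ A_i^c] ≥ 1 − 20/21 = 1/21 > 0, so some outcome avoids every A_i.

9·p = 20/21 ≈ 0.9523810; existence CERTIFIED by the union bound.


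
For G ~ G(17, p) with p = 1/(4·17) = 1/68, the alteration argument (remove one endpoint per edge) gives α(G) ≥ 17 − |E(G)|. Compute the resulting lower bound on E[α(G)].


E[|E(G)|] = C(17, 2)·p = 136 · (1/68) = 2.
E[α(G)] ≥ n − E[|E(G)|] = 17 − 2 = 15.
Numerically: ≈ 15.0000.
(This is only a lower bound; the true E[α(G)] may be larger.)

E[α(G)] ≥ 15 ≈ 15.0000.


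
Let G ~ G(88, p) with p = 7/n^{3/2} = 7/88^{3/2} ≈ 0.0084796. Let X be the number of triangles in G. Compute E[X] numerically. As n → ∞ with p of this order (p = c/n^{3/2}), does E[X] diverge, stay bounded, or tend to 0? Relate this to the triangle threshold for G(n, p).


Number of potential triangles: C(88, 3) = 109736.
Each occurs with probability p³ ≈ (0.0084796)³ ≈ 6.0970828e-07.
By linearity: E[X] = C(88, 3)·p³ ≈ 109736 · 6.0970828e-07 ≈ 0.06691.
Since α = 3/2 > 1, p = c/n^{3/2} = o(1/n) is below the triangle threshold p ~ 1/n. Asymptotically E[X] ~ (c³/6)·n^{3(1−α)} = (7³/6)·n^{-1.5} → 0, so by Markov's inequality G has no triangles w.h.p.

E[X] ≈ 0.06691; in regime p = Θ(1/n^{3/2}) E[X] tends to 0 (below the triangle threshold p ~ 1/n).


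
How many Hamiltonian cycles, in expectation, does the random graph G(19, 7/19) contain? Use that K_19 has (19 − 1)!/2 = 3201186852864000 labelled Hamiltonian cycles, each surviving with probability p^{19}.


K_19 has (19 − 1)!/2 = 3201186852864000 labelled Hamiltonian cycles.
For each such Hamiltonian cycle H, let X_H = 1 if all 19 edges of H are present in G. Then P[X_H = 1] = p^{19} = (7/19)^{19} = 11398895185373143/1978419655660313589123979.
By linearity: E[X] = Σ_H E[X_H] = 3201186852864000 · p^{19} = 3201186852864000 · 11398895185373143/1978419655660313589123979 = 36489993404591253525678231552000/1978419655660313589123979.
Numerically: E[X] ≈ 1.8444e+07.

E[X] = 3201186852864000 · (7/19)^{19} = 36489993404591253525678231552000/1978419655660313589123979 ≈ 1.8444e+07.


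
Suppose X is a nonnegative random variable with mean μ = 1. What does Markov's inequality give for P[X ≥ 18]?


μ = E[X] = 1, a = 18.
Markov: P[X ≥ 18] ≤ μ/a = (1)/18 = 1/18.
Numerically: ≈ 0.05556.
(Since a = 18 > μ = 1.00000, the bound 1/18 is < 1 and informative.)

P[X ≥ 18] ≤ 1/18 ≈ 0.05556.


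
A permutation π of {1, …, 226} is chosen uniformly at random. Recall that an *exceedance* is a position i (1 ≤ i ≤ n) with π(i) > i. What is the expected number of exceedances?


Write X = Σ_{i=1}^{226} X_i, where X_i = 1_{π(i) > i}.
For each fixed i, π(i) is uniform over {1, …, 226} (marginal of a uniform permutation), so P[π(i) > i] = (n − i)/n. Summing: Σ_{i=1}^{226} (n − i)/n = (0 + 1 + … + 225)/226 = 226(226 − 1)/(2·226) = (226 − 1)/2.
Hence E[X] = Σ_{i=1}^{226} (226 − i)/226 = 225/2 ≈ 112.5000.

E[X] = 225/2 = 112.5000.


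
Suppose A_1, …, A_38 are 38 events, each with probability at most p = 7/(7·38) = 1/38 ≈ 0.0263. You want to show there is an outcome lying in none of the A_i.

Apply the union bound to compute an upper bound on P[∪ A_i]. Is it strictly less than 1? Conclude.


Union bound: P[∪_{i=1}^{38} A_i] ≤ Σ_i P[A_i] ≤ 38·p = 38·(1/38) = 1.
Numerically: 1 ≈ 1.0000.
Is 1 < 1? NO.
Since the bound 1 is ≥ 1, the union bound is uninformative here; it does NOT by itself certify existence.

38·p = 1 ≈ 1.0000; existence NOT certified by the union bound.


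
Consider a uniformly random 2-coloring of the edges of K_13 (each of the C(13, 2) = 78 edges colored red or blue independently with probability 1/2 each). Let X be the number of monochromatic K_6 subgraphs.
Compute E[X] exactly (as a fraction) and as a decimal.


Let X = Σ_S X_S over the C(13, 6) = 1716 subsets S of size 6, where X_S = 1 if the K_6 on S is monochromatic.
For a fixed S, the K_6 on S has C(6, 2) = 15 edges. P[all 15 edges red] = (1/2)^15, and likewise for blue, so P[monochromatic] = 2·(1/2)^15 = 2^{1 − 15} = 1/16384.
By linearity: E[X] = C(13, 6) · 2^{1 − 15} = 1716 · 1/16384 = 429/4096.
Numerically: E[X] ≈ 0.10474.

E[X] = C(13,6)·2^(1−C(6,2)) = 429/4096 ≈ 0.10474.


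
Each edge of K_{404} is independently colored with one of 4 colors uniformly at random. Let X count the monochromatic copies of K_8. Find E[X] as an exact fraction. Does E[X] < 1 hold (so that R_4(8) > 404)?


E[X] = C(404, 8) · 4^{1 − 28} = 16415071523485570 · 4^{−27} = 16415071523485570/18014398509481984.
As a reduced fraction: E[X] = 8207535761742785/9007199254740992 ≈ 0.9112.
Is E[X] < 1? YES.
Since E[X] < 1, there exists a 4-coloring of K_{404} with no monochromatic K_8; hence R_4(8) > 404.

E[X] = 8207535761742785/9007199254740992 ≈ 0.9112; E[X] < 1, so R_4(8) > 404.


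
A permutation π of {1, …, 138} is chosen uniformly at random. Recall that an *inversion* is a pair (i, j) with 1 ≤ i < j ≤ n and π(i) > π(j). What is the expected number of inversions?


Write X = Σ X_I over the C(138, 2) = 9453 pairs i < j, with X_I the indicator of one inversion.
There are 9453 indicators.
For each fixed pair i < j, the values π(i) and π(j) are two distinct elements of {1, …, 138} in uniformly random order; by symmetry P[π(i) > π(j)] = 1/2.
By linearity: E[X] = 9453 · (1/2) = C(138, 2) · (1/2) = 9453/2 = 9453/2 ≈ 4726.500.

E[X] = 9453/2 = 4726.500.


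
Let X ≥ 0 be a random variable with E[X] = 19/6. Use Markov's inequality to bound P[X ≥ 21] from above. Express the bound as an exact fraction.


μ = E[X] = 19/6, a = 21.
Markov: P[X ≥ 21] ≤ μ/a = (19/6)/21 = 19/126.
Numerically: ≈ 0.15079.
(Since a = 21 > μ = 3.16667, the bound 19/126 is < 1 and informative.)

P[X ≥ 21] ≤ 19/126 ≈ 0.15079.


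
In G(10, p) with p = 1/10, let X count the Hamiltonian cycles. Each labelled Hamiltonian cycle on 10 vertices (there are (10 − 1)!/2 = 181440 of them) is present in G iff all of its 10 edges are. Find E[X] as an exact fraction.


K_10 has (10 − 1)!/2 = 181440 labelled Hamiltonian cycles.
For each such Hamiltonian cycle H, let X_H = 1 if all 10 edges of H are present in G. Then P[X_H = 1] = p^{10} = (1/10)^{10} = 1/10000000000.
By linearity: E[X] = Σ_H E[X_H] = 181440 · p^{10} = 181440 · 1/10000000000 = 567/31250000.
Numerically: E[X] ≈ 1.81e-05.

E[X] = 181440 · (1/10)^{10} = 567/31250000 ≈ 1.81e-05.


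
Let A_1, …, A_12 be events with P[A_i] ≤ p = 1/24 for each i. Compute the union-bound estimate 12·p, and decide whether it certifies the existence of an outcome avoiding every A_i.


Union bound: P[∪_{i=1}^{12} A_i] ≤ Σ_i P[A_i] ≤ 12·p = 12·(1/24) = 1/2.
Numerically: 1/2 ≈ 0.5000.
Is 1/2 < 1? YES.
Since P[∪ A_i] ≤ 1/2 < 1, the complement has P[∩ A_i^c] ≥ 1 − 1/2 = 1/2 > 0, so some outcome avoids every A_i.

12·p = 1/2 ≈ 0.5000; existence CERTIFIED by the union bound.


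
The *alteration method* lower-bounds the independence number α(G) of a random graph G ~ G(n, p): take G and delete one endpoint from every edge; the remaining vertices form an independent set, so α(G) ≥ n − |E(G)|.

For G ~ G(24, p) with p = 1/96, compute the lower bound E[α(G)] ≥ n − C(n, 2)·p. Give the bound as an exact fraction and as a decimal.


E[|E(G)|] = C(24, 2)·p = 276 · (1/96) = 23/8.
E[α(G)] ≥ n − E[|E(G)|] = 24 − 23/8 = 169/8.
Numerically: ≈ 21.12500.
(This is only a lower bound; the true E[α(G)] may be larger.)

E[α(G)] ≥ 169/8 ≈ 21.12500.


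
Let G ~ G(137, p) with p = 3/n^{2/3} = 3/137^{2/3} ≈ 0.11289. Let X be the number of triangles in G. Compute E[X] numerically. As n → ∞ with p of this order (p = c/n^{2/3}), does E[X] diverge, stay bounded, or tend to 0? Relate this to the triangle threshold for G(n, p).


Number of potential triangles: C(137, 3) = 419220.
Each occurs with probability p³ ≈ (0.11289)³ ≈ 1.4385423e-03.
By linearity: E[X] = C(137, 3)·p³ ≈ 419220 · 1.4385423e-03 ≈ 603.06569.
Since α = 2/3 < 1, p = c/n^{2/3} ≫ 1/n is above the triangle threshold p ~ 1/n. Asymptotically E[X] ~ (c³/6)·n^{3(1−α)} = (3³/6)·n^{1} → ∞; triangles are abundant w.h.p.

E[X] ≈ 603.06569; in regime p = Θ(1/n^{2/3}) E[X] diverges (above the triangle threshold p ~ 1/n).


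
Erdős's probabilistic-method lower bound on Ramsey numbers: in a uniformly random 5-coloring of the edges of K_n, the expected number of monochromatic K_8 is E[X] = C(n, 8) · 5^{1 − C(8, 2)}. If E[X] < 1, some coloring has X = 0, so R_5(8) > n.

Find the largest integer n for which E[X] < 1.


We need C(n, 8) · 5^{1 − 28} < 1, i.e. C(n, 8) < 5^{28 − 1} = 7450580596923828125.
Check values of n near the boundary:
  n = 857: C(857, 8) = 6983854138365964575; 6983854138365964575 < 7450580596923828125? YES
  n = 858: C(858, 8) = 7049584530256467771; 7049584530256467771 < 7450580596923828125? YES
  n = 859: C(859, 8) = 7115855595170747139; 7115855595170747139 < 7450580596923828125? YES
  n = 860: C(860, 8) = 7182671140665308145; 7182671140665308145 < 7450580596923828125? YES
  n = 861: C(861, 8) = 7250034996615275865; 7250034996615275865 < 7450580596923828125? YES
  n = 862: C(862, 8) = 7317951015318931845; 7317951015318931845 < 7450580596923828125? YES
  n = 863: C(863, 8) = 7386423071602617757; 7386423071602617757 < 7450580596923828125? YES
  n = 864: C(864, 8) = 7455455062926006708; 7455455062926006708 < 7450580596923828125? NO
  n = 865: C(865, 8) = 7525050909487743060; 7525050909487743060 < 7450580596923828125? NO
The largest n with C(n, 8) < 7450580596923828125 is n = 863 (where E[X] = 7386423071602617757/7450580596923828125 ≈ 0.99139). Hence R_5(8) > 863, i.e. R_5(8) ≥ 864.

Largest n = 863; hence R_5(8) > 863.


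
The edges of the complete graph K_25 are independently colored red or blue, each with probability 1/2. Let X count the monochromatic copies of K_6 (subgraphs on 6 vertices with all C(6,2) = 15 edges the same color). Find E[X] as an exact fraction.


Let X = Σ_S X_S over the C(25, 6) = 177100 subsets S of size 6, where X_S = 1 if the K_6 on S is monochromatic.
For a fixed S, the K_6 on S has C(6, 2) = 15 edges. P[all 15 edges red] = (1/2)^15, and likewise for blue, so P[monochromatic] = 2·(1/2)^15 = 2^{1 − 15} = 1/16384.
By linearity of expectation: E[X] = C(25, 6) · 2^{1 − 15} = 177100 · 1/16384 = 44275/4096.
Numerically: E[X] ≈ 10.80933.

E[X] = C(25,6)·2^(1−C(6,2)) = 44275/4096 ≈ 10.80933.


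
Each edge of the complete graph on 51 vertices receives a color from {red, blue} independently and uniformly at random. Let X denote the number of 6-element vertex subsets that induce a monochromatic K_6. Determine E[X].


Let X = Σ_S X_S over the C(51, 6) = 18009460 subsets S of size 6, where X_S = 1 if the K_6 on S is monochromatic.
For a fixed S, the K_6 on S has C(6, 2) = 15 edges. P[all 15 edges red] = (1/2)^15, and likewise for blue, so P[monochromatic] = 2·(1/2)^15 = 2^{1 − 15} = 1/16384.
By linearity of expectation: E[X] = C(51, 6) · 2^{1 − 15} = 18009460 · 1/16384 = 4502365/4096.
Numerically: E[X] ≈ 1099.210.

E[X] = C(51,6)·2^(1−C(6,2)) = 4502365/4096 ≈ 1099.210.


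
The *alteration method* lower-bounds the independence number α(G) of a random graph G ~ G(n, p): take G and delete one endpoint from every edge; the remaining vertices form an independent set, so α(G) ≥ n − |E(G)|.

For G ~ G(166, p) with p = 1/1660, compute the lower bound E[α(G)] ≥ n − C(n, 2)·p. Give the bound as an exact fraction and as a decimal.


E[|E(G)|] = C(166, 2)·p = 13695 · (1/1660) = 33/4.
E[α(G)] ≥ n − E[|E(G)|] = 166 − 33/4 = 631/4.
Numerically: ≈ 157.75000.
(This is only a lower bound; the true E[α(G)] may be larger.)

E[α(G)] ≥ 631/4 ≈ 157.75000.


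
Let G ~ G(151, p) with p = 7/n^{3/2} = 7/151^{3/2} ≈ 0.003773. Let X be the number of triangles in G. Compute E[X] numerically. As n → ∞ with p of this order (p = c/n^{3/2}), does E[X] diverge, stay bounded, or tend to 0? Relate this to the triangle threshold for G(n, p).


Number of potential triangles: C(151, 3) = 562475.
Each occurs with probability p³ ≈ (0.003773)³ ≈ 5.369055e-08.
By linearity: E[X] = C(151, 3)·p³ ≈ 562475 · 5.369055e-08 ≈ 0.0302.
Since α = 3/2 > 1, p = c/n^{3/2} = o(1/n) is below the triangle threshold p ~ 1/n. Asymptotically E[X] ~ (c³/6)·n^{3(1−α)} = (7³/6)·n^{-1.5} → 0, so by Markov's inequality G has no triangles w.h.p.

E[X] ≈ 0.0302; in regime p = Θ(1/n^{3/2}) E[X] tends to 0 (below the triangle threshold p ~ 1/n).


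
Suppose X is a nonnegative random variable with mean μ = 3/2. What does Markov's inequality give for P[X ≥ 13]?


μ = E[X] = 3/2, a = 13.
Markov: P[X ≥ 13] ≤ μ/a = (3/2)/13 = 3/26.
Numerically: ≈ 0.115385.
(Since a = 13 > μ = 1.500000, the bound 3/26 is < 1 and informative.)

P[X ≥ 13] ≤ 3/26 ≈ 0.115385.


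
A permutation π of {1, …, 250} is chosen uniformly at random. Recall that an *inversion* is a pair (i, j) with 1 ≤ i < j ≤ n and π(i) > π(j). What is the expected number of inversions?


Write X = Σ X_I over the C(250, 2) = 31125 pairs i < j, with X_I the indicator of one inversion.
There are 31125 indicators.
For each fixed pair i < j, the values π(i) and π(j) are two distinct elements of {1, …, 250} in uniformly random order; by symmetry P[π(i) > π(j)] = 1/2.
By linearity: E[X] = 31125 · (1/2) = C(250, 2) · (1/2) = 31125/2 = 31125/2 ≈ 15562.50000.

E[X] = 31125/2 = 15562.50000.


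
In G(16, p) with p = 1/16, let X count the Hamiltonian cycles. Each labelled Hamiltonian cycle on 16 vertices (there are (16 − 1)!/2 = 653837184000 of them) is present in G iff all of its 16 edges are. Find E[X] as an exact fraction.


K_16 has (16 − 1)!/2 = 653837184000 labelled Hamiltonian cycles.
For each such Hamiltonian cycle H, let X_H = 1 if all 16 edges of H are present in G. Then P[X_H = 1] = p^{16} = (1/16)^{16} = 1/18446744073709551616.
By linearity of expectation: E[X] = Σ_H E[X_H] = 653837184000 · p^{16} = 653837184000 · 1/18446744073709551616 = 638512875/18014398509481984.
Numerically: E[X] ≈ 3.54446e-08.

E[X] = 653837184000 · (1/16)^{16} = 638512875/18014398509481984 ≈ 3.54446e-08.


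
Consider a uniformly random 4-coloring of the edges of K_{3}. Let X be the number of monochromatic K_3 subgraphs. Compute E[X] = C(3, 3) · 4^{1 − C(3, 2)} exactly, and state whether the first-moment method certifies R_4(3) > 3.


E[X] = C(3, 3) · 4^{1 − 3} = 1 · 4^{−2} = 1/16.
As a reduced fraction: E[X] = 1/16 ≈ 0.062500.
Is E[X] < 1? YES.
Since E[X] < 1, there exists a 4-coloring of K_{3} with no monochromatic K_3; hence R_4(3) > 3.

E[X] = 1/16 ≈ 0.062500; E[X] < 1, so R_4(3) > 3.


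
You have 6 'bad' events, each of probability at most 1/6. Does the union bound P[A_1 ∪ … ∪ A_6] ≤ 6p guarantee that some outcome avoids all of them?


Union bound: P[∪_{i=1}^{6} A_i] ≤ Σ_i P[A_i] ≤ 6·p = 6·(1/6) = 1.
Numerically: 1 ≈ 1.0000000.
Is 1 < 1? NO.
Since the bound 1 is ≥ 1, the union bound is uninformative here; it does NOT by itself certify existence.

6·p = 1 ≈ 1.0000000; existence NOT certified by the union bound.


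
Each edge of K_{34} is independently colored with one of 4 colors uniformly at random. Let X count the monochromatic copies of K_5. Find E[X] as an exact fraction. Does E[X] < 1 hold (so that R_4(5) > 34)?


E[X] = C(34, 5) · 4^{1 − 10} = 278256 · 4^{−9} = 278256/262144.
As a reduced fraction: E[X] = 17391/16384 ≈ 1.061462.
Is E[X] < 1? NO.
Since E[X] ≥ 1, the first-moment bound is inconclusive at n = 34; it does NOT by itself certify R_4(5) > 34.

E[X] = 17391/16384 ≈ 1.061462; E[X] ≥ 1; first-moment method inconclusive here.


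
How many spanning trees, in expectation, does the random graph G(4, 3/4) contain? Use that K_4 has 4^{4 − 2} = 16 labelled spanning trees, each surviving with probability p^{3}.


K_4 has 4^{4 − 2} = 16 labelled spanning trees.
For each such spanning tree H, let X_H = 1 if all 3 edges of H are present in G. Then P[X_H = 1] = p^{3} = (3/4)^{3} = 27/64.
By linearity of expectation: E[X] = Σ_H E[X_H] = 16 · p^{3} = 16 · 27/64 = 27/4.
Numerically: E[X] ≈ 6.75.

E[X] = 16 · (3/4)^{3} = 27/4 ≈ 6.75.


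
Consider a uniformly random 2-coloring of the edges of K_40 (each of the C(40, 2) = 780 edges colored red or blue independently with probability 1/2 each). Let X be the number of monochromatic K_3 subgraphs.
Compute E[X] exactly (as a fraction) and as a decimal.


Let X = Σ_S X_S over the C(40, 3) = 9880 subsets S of size 3, where X_S = 1 if the K_3 on S is monochromatic.
For a fixed S, the K_3 on S has C(3, 2) = 3 edges. P[all 3 edges red] = (1/2)^3, and likewise for blue, so P[monochromatic] = 2·(1/2)^3 = 2^{1 − 3} = 1/4.
By linearity of expectation: E[X] = C(40, 3) · 2^{1 − 3} = 9880 · 1/4 = 2470.
Numerically: E[X] ≈ 2470.000.

E[X] = C(40,3)·2^(1−C(3,2)) = 2470 ≈ 2470.000.


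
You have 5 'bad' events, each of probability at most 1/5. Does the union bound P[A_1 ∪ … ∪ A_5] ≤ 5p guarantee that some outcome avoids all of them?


Union bound: P[∪_{i=1}^{5} A_i] ≤ Σ_i P[A_i] ≤ 5·p = 5·(1/5) = 1.
Numerically: 1 ≈ 1.0000000.
Is 1 < 1? NO.
Since the bound 1 is ≥ 1, the union bound is uninformative here; it does NOT by itself certify existence.

5·p = 1 ≈ 1.0000000; existence NOT certified by the union bound.


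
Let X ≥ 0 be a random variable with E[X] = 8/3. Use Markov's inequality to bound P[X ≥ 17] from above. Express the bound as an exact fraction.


μ = E[X] = 8/3, a = 17.
Markov: P[X ≥ 17] ≤ μ/a = (8/3)/17 = 8/51.
Numerically: ≈ 0.15686.
(Since a = 17 > μ = 2.66667, the bound 8/51 is < 1 and informative.)

P[X ≥ 17] ≤ 8/51 ≈ 0.15686.


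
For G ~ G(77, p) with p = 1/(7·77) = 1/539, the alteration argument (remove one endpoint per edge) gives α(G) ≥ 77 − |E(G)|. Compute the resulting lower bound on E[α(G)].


E[|E(G)|] = C(77, 2)·p = 2926 · (1/539) = 38/7.
E[α(G)] ≥ n − E[|E(G)|] = 77 − 38/7 = 501/7.
Numerically: ≈ 71.571429.
(This is only a lower bound; the true E[α(G)] may be larger.)

E[α(G)] ≥ 501/7 ≈ 71.571429.


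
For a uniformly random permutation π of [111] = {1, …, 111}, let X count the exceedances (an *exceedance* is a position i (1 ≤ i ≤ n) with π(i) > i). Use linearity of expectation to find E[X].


Write X = Σ_{i=1}^{111} X_i, where X_i = 1_{π(i) > i}.
For each fixed i, π(i) is uniform over {1, …, 111} (marginal of a uniform permutation), so P[π(i) > i] = (n − i)/n. Summing: Σ_{i=1}^{111} (n − i)/n = (0 + 1 + … + 110)/111 = 111(111 − 1)/(2·111) = (111 − 1)/2.
Hence E[X] = Σ_{i=1}^{111} (111 − i)/111 = 55 ≈ 55.000000.

E[X] = 55 = 55.000000.


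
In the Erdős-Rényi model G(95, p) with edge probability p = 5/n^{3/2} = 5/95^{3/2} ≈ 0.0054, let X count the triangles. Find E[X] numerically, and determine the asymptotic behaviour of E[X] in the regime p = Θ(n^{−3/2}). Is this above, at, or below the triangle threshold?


Number of potential triangles: C(95, 3) = 138415.
Each occurs with probability p³ ≈ (0.0054)³ ≈ 1.574540e-07.
By linearity: E[X] = C(95, 3)·p³ ≈ 138415 · 1.574540e-07 ≈ 0.0218.
Since α = 3/2 > 1, p = c/n^{3/2} = o(1/n) is below the triangle threshold p ~ 1/n. Asymptotically E[X] ~ (c³/6)·n^{3(1−α)} = (5³/6)·n^{-1.5} → 0, so by Markov's inequality G has no triangles w.h.p.

E[X] ≈ 0.0218; in regime p = Θ(1/n^{3/2}) E[X] tends to 0 (below the triangle threshold p ~ 1/n).


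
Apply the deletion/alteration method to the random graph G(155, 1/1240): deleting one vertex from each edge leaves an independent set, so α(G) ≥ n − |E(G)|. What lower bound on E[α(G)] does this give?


E[|E(G)|] = C(155, 2)·p = 11935 · (1/1240) = 77/8.
E[α(G)] ≥ n − E[|E(G)|] = 155 − 77/8 = 1163/8.
Numerically: ≈ 145.375000.
(This is only a lower bound; the true E[α(G)] may be larger.)

E[α(G)] ≥ 1163/8 ≈ 145.375000.


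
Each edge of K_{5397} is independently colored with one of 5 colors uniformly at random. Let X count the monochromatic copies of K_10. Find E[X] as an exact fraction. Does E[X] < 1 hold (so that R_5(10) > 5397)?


E[X] = C(5397, 10) · 5^{1 − 45} = 5729779230003226281244520755596 · 5^{−44} = 5729779230003226281244520755596/5684341886080801486968994140625.
As a reduced fraction: E[X] = 5729779230003226281244520755596/5684341886080801486968994140625 ≈ 1.0079934.
Is E[X] < 1? NO.
Since E[X] ≥ 1, the first-moment bound is inconclusive at n = 5397; it does NOT by itself certify R_5(10) > 5397.

E[X] = 5729779230003226281244520755596/5684341886080801486968994140625 ≈ 1.0079934; E[X] ≥ 1; first-moment method inconclusive here.


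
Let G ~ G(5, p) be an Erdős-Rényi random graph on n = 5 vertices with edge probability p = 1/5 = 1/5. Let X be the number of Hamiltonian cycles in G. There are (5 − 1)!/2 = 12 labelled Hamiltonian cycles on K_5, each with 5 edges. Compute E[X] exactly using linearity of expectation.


K_5 has (5 − 1)!/2 = 12 labelled Hamiltonian cycles.
For each such Hamiltonian cycle H, let X_H = 1 if all 5 edges of H are present in G. Then P[X_H = 1] = p^{5} = (1/5)^{5} = 1/3125.
By linearity: E[X] = Σ_H E[X_H] = 12 · p^{5} = 12 · 1/3125 = 12/3125.
Numerically: E[X] ≈ 0.00384.

E[X] = 12 · (1/5)^{5} = 12/3125 ≈ 0.00384.


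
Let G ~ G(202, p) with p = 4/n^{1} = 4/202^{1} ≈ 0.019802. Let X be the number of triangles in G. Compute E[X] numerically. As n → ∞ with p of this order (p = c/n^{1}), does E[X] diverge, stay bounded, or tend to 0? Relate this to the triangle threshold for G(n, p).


Number of potential triangles: C(202, 3) = 1353400.
Each occurs with probability p³ ≈ (0.019802)³ ≈ 7.76472118e-06.
By linearity: E[X] = C(202, 3)·p³ ≈ 1353400 · 7.76472118e-06 ≈ 10.508774.
Here α = 1, so p = 4/n is exactly at the triangle threshold p ~ 1/n. Asymptotically E[X] → c³/6 = 4³/6 = 32/3 ≈ 10.666667, a bounded constant. In this regime the triangle count is asymptotically Poisson(c³/6).

E[X] ≈ 10.508774; in regime p = Θ(1/n^{1}) E[X] stays bounded (at the triangle threshold p ~ 1/n).


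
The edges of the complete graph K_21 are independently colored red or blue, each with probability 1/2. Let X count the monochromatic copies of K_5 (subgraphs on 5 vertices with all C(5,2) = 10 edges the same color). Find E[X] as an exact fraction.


Let X = Σ_S X_S over the C(21, 5) = 20349 subsets S of size 5, where X_S = 1 if the K_5 on S is monochromatic.
For a fixed S, the K_5 on S has C(5, 2) = 10 edges. P[all 10 edges red] = (1/2)^10, and likewise for blue, so P[monochromatic] = 2·(1/2)^10 = 2^{1 − 10} = 1/512.
By linearity of expectation: E[X] = C(21, 5) · 2^{1 − 10} = 20349 · 1/512 = 20349/512.
Numerically: E[X] ≈ 39.744141.

E[X] = C(21,5)·2^(1−C(5,2)) = 20349/512 ≈ 39.744141.


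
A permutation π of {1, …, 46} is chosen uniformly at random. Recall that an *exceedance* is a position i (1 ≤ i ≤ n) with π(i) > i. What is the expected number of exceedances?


Write X = Σ_{i=1}^{46} X_i, where X_i = 1_{π(i) > i}.
For each fixed i, π(i) is uniform over {1, …, 46} (marginal of a uniform permutation), so P[π(i) > i] = (n − i)/n. Summing: Σ_{i=1}^{46} (n − i)/n = (0 + 1 + … + 45)/46 = 46(46 − 1)/(2·46) = (46 − 1)/2.
Hence E[X] = Σ_{i=1}^{46} (46 − i)/46 = 45/2 ≈ 22.500.

E[X] = 45/2 = 22.500.


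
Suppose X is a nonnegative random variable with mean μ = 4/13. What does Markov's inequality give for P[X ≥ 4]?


μ = E[X] = 4/13, a = 4.
Markov: P[X ≥ 4] ≤ μ/a = (4/13)/4 = 1/13.
Numerically: ≈ 0.076923.
(Since a = 4 > μ = 0.307692, the bound 1/13 is < 1 and informative.)

P[X ≥ 4] ≤ 1/13 ≈ 0.076923.


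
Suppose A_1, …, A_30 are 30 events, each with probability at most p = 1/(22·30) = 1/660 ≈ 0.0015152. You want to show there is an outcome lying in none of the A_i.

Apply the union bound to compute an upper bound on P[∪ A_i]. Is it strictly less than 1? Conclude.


Union bound: P[∪_{i=1}^{30} A_i] ≤ Σ_i P[A_i] ≤ 30·p = 30·(1/660) = 1/22.
Numerically: 1/22 ≈ 0.0454545.
Is 1/22 < 1? YES.
Since P[∪ A_i] ≤ 1/22 < 1, the complement has P[∩ A_i^c] ≥ 1 − 1/22 = 21/22 > 0, so some outcome avoids every A_i.

30·p = 1/22 ≈ 0.0454545; existence CERTIFIED by the union bound.


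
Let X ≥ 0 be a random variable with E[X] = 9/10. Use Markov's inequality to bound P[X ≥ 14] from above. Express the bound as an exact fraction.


μ = E[X] = 9/10, a = 14.
Markov: P[X ≥ 14] ≤ μ/a = (9/10)/14 = 9/140.
Numerically: ≈ 0.06429.
(Since a = 14 > μ = 0.90000, the bound 9/140 is < 1 and informative.)

P[X ≥ 14] ≤ 9/140 ≈ 0.06429.


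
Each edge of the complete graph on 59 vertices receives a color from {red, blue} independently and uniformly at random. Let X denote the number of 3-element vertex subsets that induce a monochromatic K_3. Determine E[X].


Let X = Σ_S X_S over the C(59, 3) = 32509 subsets S of size 3, where X_S = 1 if the K_3 on S is monochromatic.
For a fixed S, the K_3 on S has C(3, 2) = 3 edges. P[all 3 edges red] = (1/2)^3, and likewise for blue, so P[monochromatic] = 2·(1/2)^3 = 2^{1 − 3} = 1/4.
By linearity of expectation: E[X] = C(59, 3) · 2^{1 − 3} = 32509 · 1/4 = 32509/4.
Numerically: E[X] ≈ 8127.2500.

E[X] = C(59,3)·2^(1−C(3,2)) = 32509/4 ≈ 8127.2500.


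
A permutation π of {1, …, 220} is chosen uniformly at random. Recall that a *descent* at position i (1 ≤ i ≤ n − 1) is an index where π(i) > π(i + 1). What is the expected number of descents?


Write X = Σ X_I over i = 1, …, 219, with X_I the indicator of one descent.
There are 219 indicators.
For each fixed i, the pair (π(i), π(i+1)) is a uniformly random ordered pair of distinct values from {1, …, 220}; by symmetry P[π(i) > π(i+1)] = 1/2.
By linearity: E[X] = 219 · (1/2) = (220 − 1) · (1/2) = 219/2 ≈ 109.5000.

E[X] = 219/2 = 109.5000.


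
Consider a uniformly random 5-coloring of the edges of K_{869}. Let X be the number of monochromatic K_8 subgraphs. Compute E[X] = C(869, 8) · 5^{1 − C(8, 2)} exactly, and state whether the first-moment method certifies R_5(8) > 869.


E[X] = C(869, 8) · 5^{1 − 28} = 7809152053901931612 · 5^{−27} = 7809152053901931612/7450580596923828125.
As a reduced fraction: E[X] = 7809152053901931612/7450580596923828125 ≈ 1.048.
Is E[X] < 1? NO.
Since E[X] ≥ 1, the first-moment bound is inconclusive at n = 869; it does NOT by itself certify R_5(8) > 869.

E[X] = 7809152053901931612/7450580596923828125 ≈ 1.048; E[X] ≥ 1; first-moment method inconclusive here.


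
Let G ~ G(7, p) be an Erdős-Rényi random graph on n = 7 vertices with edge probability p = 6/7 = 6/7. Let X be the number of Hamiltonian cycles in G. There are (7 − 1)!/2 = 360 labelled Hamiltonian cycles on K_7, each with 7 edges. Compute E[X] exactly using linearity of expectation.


K_7 has (7 − 1)!/2 = 360 labelled Hamiltonian cycles.
For each such Hamiltonian cycle H, let X_H = 1 if all 7 edges of H are present in G. Then P[X_H = 1] = p^{7} = (6/7)^{7} = 279936/823543.
By linearity of expectation: E[X] = Σ_H E[X_H] = 360 · p^{7} = 360 · 279936/823543 = 100776960/823543.
Numerically: E[X] ≈ 122.37.

E[X] = 360 · (6/7)^{7} = 100776960/823543 ≈ 122.37.


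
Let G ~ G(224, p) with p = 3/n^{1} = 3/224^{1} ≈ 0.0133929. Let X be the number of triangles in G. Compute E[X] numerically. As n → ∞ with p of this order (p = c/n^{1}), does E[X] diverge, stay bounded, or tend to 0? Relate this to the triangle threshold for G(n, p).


Number of potential triangles: C(224, 3) = 1848224.
Each occurs with probability p³ ≈ (0.0133929)³ ≈ 2.40225834e-06.
By linearity: E[X] = C(224, 3)·p³ ≈ 1848224 · 2.40225834e-06 ≈ 4.439912.
Here α = 1, so p = 3/n is exactly at the triangle threshold p ~ 1/n. Asymptotically E[X] → c³/6 = 3³/6 = 9/2 ≈ 4.500000, a bounded constant. In this regime the triangle count is asymptotically Poisson(c³/6).

E[X] ≈ 4.439912; in regime p = Θ(1/n^{1}) E[X] stays bounded (at the triangle threshold p ~ 1/n).


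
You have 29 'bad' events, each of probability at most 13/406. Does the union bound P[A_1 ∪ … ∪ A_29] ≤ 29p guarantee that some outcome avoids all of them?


Union bound: P[∪_{i=1}^{29} A_i] ≤ Σ_i P[A_i] ≤ 29·p = 29·(13/406) = 13/14.
Numerically: 13/14 ≈ 0.9285714.
Is 13/14 < 1? YES.
Since P[∪ A_i] ≤ 13/14 < 1, the complement has P[∩ A_i^c] ≥ 1 − 13/14 = 1/14 > 0, so some outcome avoids every A_i.

29·p = 13/14 ≈ 0.9285714; existence CERTIFIED by the union bound.


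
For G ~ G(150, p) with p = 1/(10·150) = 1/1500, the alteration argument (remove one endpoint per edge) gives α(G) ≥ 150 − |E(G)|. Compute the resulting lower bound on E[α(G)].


E[|E(G)|] = C(150, 2)·p = 11175 · (1/1500) = 149/20.
E[α(G)] ≥ n − E[|E(G)|] = 150 − 149/20 = 2851/20.
Numerically: ≈ 142.550.
(This is only a lower bound; the true E[α(G)] may be larger.)

E[α(G)] ≥ 2851/20 ≈ 142.550.


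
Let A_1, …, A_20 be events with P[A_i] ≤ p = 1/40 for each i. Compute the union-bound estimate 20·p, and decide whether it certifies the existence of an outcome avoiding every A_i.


Union bound: P[∪_{i=1}^{20} A_i] ≤ Σ_i P[A_i] ≤ 20·p = 20·(1/40) = 1/2.
Numerically: 1/2 ≈ 0.5000000.
Is 1/2 < 1? YES.
Since P[∪ A_i] ≤ 1/2 < 1, the complement has P[∩ A_i^c] ≥ 1 − 1/2 = 1/2 > 0, so some outcome avoids every A_i.

20·p = 1/2 ≈ 0.5000000; existence CERTIFIED by the union bound.


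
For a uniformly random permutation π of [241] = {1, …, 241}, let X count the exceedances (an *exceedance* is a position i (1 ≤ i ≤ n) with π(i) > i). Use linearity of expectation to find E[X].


Write X = Σ_{i=1}^{241} X_i, where X_i = 1_{π(i) > i}.
For each fixed i, π(i) is uniform over {1, …, 241} (marginal of a uniform permutation), so P[π(i) > i] = (n − i)/n. Summing: Σ_{i=1}^{241} (n − i)/n = (0 + 1 + … + 240)/241 = 241(241 − 1)/(2·241) = (241 − 1)/2.
Hence E[X] = Σ_{i=1}^{241} (241 − i)/241 = 120 ≈ 120.0000.

E[X] = 120 = 120.0000.


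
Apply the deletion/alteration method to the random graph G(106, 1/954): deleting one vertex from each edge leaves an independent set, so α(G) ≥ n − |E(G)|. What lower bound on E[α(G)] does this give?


E[|E(G)|] = C(106, 2)·p = 5565 · (1/954) = 35/6.
E[α(G)] ≥ n − E[|E(G)|] = 106 − 35/6 = 601/6.
Numerically: ≈ 100.16667.
(This is only a lower bound; the true E[α(G)] may be larger.)

E[α(G)] ≥ 601/6 ≈ 100.16667.


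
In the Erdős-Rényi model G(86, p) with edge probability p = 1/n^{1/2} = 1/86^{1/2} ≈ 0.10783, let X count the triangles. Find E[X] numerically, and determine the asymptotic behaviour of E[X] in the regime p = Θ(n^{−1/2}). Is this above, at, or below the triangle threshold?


Number of potential triangles: C(86, 3) = 102340.
Each occurs with probability p³ ≈ (0.10783)³ ≈ 1.2538695e-03.
By linearity: E[X] = C(86, 3)·p³ ≈ 102340 · 1.2538695e-03 ≈ 128.32100.
Since α = 1/2 < 1, p = c/n^{1/2} ≫ 1/n is above the triangle threshold p ~ 1/n. Asymptotically E[X] ~ (c³/6)·n^{3(1−α)} = (1³/6)·n^{1.5} → ∞; triangles are abundant w.h.p.

E[X] ≈ 128.32100; in regime p = Θ(1/n^{1/2}) E[X] diverges (above the triangle threshold p ~ 1/n).


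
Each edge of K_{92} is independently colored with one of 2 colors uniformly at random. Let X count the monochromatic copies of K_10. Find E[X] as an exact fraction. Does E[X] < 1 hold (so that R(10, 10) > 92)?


E[X] = C(92, 10) · 2^{1 − 45} = 7210666060598 · 2^{−44} = 7210666060598/17592186044416.
As a reduced fraction: E[X] = 3605333030299/8796093022208 ≈ 0.4099.
Is E[X] < 1? YES.
Since E[X] < 1, there exists a 2-coloring of K_{92} with no monochromatic K_10; hence R(10, 10) > 92.

E[X] = 3605333030299/8796093022208 ≈ 0.4099; E[X] < 1, so R(10, 10) > 92.


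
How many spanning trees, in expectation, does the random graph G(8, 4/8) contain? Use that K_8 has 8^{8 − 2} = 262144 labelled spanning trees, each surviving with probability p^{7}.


K_8 has 8^{8 − 2} = 262144 labelled spanning trees.
For each such spanning tree H, let X_H = 1 if all 7 edges of H are present in G. Then P[X_H = 1] = p^{7} = (1/2)^{7} = 1/128.
By linearity of expectation: E[X] = Σ_H E[X_H] = 262144 · p^{7} = 262144 · 1/128 = 2048.
Numerically: E[X] ≈ 2.05e+03.

E[X] = 262144 · (1/2)^{7} = 2048 ≈ 2.05e+03.


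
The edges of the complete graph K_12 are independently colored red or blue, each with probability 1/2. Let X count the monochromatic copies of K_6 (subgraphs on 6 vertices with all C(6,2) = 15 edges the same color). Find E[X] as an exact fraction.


Let X = Σ_S X_S over the C(12, 6) = 924 subsets S of size 6, where X_S = 1 if the K_6 on S is monochromatic.
For a fixed S, the K_6 on S has C(6, 2) = 15 edges. P[all 15 edges red] = (1/2)^15, and likewise for blue, so P[monochromatic] = 2·(1/2)^15 = 2^{1 − 15} = 1/16384.
Summing: E[X] = C(12, 6) · 2^{1 − 15} = 924 · 1/16384 = 231/4096.
Numerically: E[X] ≈ 0.056.

E[X] = C(12,6)·2^(1−C(6,2)) = 231/4096 ≈ 0.056.


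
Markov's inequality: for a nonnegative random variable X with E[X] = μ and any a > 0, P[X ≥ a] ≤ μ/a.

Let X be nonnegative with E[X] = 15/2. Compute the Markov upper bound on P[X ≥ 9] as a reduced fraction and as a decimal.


μ = E[X] = 15/2, a = 9.
Markov: P[X ≥ 9] ≤ μ/a = (15/2)/9 = 5/6.
Numerically: ≈ 0.833.
(Since a = 9 > μ = 7.500, the bound 5/6 is < 1 and informative.)

P[X ≥ 9] ≤ 5/6 ≈ 0.833.
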